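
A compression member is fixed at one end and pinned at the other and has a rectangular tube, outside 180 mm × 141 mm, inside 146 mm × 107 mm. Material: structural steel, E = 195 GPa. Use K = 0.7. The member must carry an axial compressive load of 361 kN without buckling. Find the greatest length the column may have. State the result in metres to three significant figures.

L_max ≈ 17.2 m

Weak-axis I_min = (h_o·b_o³ − h_i·b_i³)/12 with b_o = 141, b_i = 107.0 mm (shorter outer/inner sides).
I_min = (180×141³ − 146.0×107.0³)/12 = 2.714×10^7 mm⁴
I = 2.714×10^-5 m⁴
At the buckling limit P_cr = P = 3.610×10^5 N
From P_cr = π²EI/(K·L)²:  L = (1/K)·√(π²EI/P_cr) = (1/0.7)·√(π²×1.95×10^11×2.714×10^-5/3.610×10^5)
L = 17.2 m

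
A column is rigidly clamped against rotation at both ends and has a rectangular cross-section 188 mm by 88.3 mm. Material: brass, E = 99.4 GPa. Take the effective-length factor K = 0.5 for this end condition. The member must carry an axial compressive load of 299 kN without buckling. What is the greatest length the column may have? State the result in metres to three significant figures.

L_max ≈ 11.9 m

Buckling occurs about the weak axis: I_min = h·b³/12 with b = 88.3 mm (the shorter side).
I_min = 188×88.3³/12 = 1.079×10^7 mm⁴
I = 1.079×10^-5 m⁴
At the buckling limit P_cr = P = 2.990×10^5 N
From P_cr = π²EI/(K·L)²:  L = (1/K)·√(π²EI/P_cr) = (1/0.5)·√(π²×9.94×10^10×1.079×10^-5/2.990×10^5)
L = 11.9 m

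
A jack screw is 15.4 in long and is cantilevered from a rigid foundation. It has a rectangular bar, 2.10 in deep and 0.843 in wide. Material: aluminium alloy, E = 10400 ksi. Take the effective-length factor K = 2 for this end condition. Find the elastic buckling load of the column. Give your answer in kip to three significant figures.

Buckling occurs about the weak axis: I_min = h·b³/12 with b = 0.843 in (the shorter side).
I_min = 2.10×0.843³/12 = 0.1048 in⁴
Effective length L_e = K·L = 2 × 15.4 = 30.80 in
P_cr = π²EI / L_e² = π² × 10400×10³ × 0.1048 / 30.80² = 1.134×10^4 lb

P_cr ≈ 11.3 kip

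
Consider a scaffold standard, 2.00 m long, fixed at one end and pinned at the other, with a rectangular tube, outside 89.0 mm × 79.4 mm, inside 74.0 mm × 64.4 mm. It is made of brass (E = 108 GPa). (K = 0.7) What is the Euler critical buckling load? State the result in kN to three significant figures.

Weak-axis I_min = (h_o·b_o³ − h_i·b_i³)/12 with b_o = 79.4, b_i = 64.40 mm (shorter outer/inner sides).
I_min = (89.0×79.4³ − 74.00×64.40³)/12 = 2.065×10^6 mm⁴
I = 2.065×10^6 mm⁴ = 2.065×10^-6 m⁴
Effective length L_e = K·L = 0.7 × 2.00 = 1.400 m
P_cr = π²EI / L_e² = π² × 108×10⁹ × 2.065×10^-6 / 1.400² = 1.123×10^6 N

P_cr ≈ 1120 kN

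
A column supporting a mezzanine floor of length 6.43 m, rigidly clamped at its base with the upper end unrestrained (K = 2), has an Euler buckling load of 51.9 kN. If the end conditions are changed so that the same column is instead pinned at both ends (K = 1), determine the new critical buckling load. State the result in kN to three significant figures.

P_cr ≈ 208 kN

P_cr ∝ 1/K², so P_cr,new = P_cr,old × (K_old/K_new)² = 51.9 × (2/1)²
= 51.9 × 4.000 = 208 kN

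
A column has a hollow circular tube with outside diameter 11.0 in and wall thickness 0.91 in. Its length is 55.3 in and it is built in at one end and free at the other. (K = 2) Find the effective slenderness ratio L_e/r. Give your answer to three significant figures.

Inner diameter d_i = 11.0 − 2×0.91 = 9.180 in
I = π(d_o⁴ − d_i⁴)/64 = π(11.0⁴ − 9.180⁴)/64 = 370.1 in⁴
A = 28.85 in²;  r_min = √(I/A) = √(370.1/28.85) = 3.582 in
L_e = K·L = 2 × 55.3 = 110.6 in
λ = L_e / r_min = 110.60 / 3.582 = 30.9

λ ≈ 30.9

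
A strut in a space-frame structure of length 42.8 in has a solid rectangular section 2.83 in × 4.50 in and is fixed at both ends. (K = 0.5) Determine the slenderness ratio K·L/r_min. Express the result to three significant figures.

λ ≈ 26.2

For a rectangle r_min = b/√12 = 2.83/√12 = 0.8170 in
L_e = K·L = 0.5 × 42.8 = 21.40 in
λ = L_e / r_min = 21.400 / 0.8170 = 26.2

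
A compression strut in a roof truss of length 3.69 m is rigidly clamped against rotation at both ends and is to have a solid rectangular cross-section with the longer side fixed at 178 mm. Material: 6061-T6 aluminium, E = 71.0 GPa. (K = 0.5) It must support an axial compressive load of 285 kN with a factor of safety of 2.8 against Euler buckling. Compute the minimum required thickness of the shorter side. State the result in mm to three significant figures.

Required P_cr = n·P = 2.8 × 285 = 798.0 kN
L_e = K·L = 0.5 × 3.69 = 1.845 m
Required I = P_cr·L_e²/(π²E) = 7.980×10^5 × 1.845² / (π² × 7.10×10^10) = 3.876×10^-6 m⁴
I_req = 3.876×10^6 mm⁴
Rectangle, weak axis: I_min = h·b³/12 with h = 178 mm fixed  ⇒  b = (12I/h)^(1/3) = 63.9 mm

b ≈ 63.9 mm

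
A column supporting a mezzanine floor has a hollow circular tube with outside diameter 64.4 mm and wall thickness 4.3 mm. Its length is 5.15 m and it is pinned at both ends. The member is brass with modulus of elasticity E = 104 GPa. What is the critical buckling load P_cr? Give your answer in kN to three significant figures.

Inner diameter d_i = 64.4 − 2×4.3 = 55.80 mm
I = π(d_o⁴ − d_i⁴)/64 = π(64.4⁴ − 55.80⁴)/64 = 3.684×10^5 mm⁴
I = 3.684×10^5 mm⁴ = 3.684×10^-7 m⁴
Effective length L_e = K·L = 1 × 5.15 = 5.150 m
P_cr = π²EI / L_e² = π² × 104×10⁹ × 3.684×10^-7 / 5.150² = 1.426×10^4 N

P_cr ≈ 14.3 kN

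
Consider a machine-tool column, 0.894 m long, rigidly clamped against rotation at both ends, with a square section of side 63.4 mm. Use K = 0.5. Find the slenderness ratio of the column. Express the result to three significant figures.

λ ≈ 24.4

For a square r = a/√12 = 63.4/√12 = 18.30 mm
L_e = K·L = 0.5 × 0.894 m = 0.4470 m = 447.00 mm
λ = L_e / r_min = 447.00 / 18.30 = 24.4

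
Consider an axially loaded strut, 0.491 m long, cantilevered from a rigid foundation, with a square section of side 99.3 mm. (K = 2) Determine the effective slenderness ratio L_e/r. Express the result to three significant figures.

For a square r = a/√12 = 99.3/√12 = 28.67 mm
L_e = K·L = 2 × 0.491 m = 0.9820 m = 982.00 mm
λ = L_e / r_min = 982.00 / 28.67 = 34.3

λ ≈ 34.3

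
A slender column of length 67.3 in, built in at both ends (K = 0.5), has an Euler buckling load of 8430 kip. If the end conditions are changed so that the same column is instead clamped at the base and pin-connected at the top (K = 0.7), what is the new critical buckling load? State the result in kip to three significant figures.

P_cr ≈ 4300 kip

P_cr ∝ 1/K², so P_cr,new = P_cr,old × (K_old/K_new)² = 8430 × (0.5/0.7)²
= 8430 × 0.5102 = 4300 kip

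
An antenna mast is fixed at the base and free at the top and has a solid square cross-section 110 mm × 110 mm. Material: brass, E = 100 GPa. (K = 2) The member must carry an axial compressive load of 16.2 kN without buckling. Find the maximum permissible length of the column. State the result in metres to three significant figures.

L_max ≈ 13.6 m

I = a⁴/12 = 110⁴/12 = 1.220×10^7 mm⁴
I = 1.220×10^-5 m⁴
At the buckling limit P_cr = P = 1.620×10^4 N
From P_cr = π²EI/(K·L)²:  L = (1/K)·√(π²EI/P_cr) = (1/2)·√(π²×1.00×10^11×1.220×10^-5/1.620×10^4)
L = 13.6 m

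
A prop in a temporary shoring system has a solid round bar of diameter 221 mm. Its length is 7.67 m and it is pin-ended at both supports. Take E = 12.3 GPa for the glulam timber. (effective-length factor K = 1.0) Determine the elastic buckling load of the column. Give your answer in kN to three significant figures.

I = πd⁴/64 = π×221⁴/64 = 1.171×10^8 mm⁴
I = 1.171×10^8 mm⁴ = 1.171×10^-4 m⁴
Effective length L_e = K·L = 1 × 7.67 = 7.670 m
P_cr = π²EI / L_e² = π² × 12.3×10⁹ × 1.171×10^-4 / 7.670² = 2.416×10^5 N

P_cr ≈ 242 kN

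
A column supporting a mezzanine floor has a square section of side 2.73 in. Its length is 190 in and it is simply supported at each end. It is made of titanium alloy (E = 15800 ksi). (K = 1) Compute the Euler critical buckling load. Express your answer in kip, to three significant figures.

I = a⁴/12 = 2.73⁴/12 = 4.629 in⁴
Effective length L_e = K·L = 1 × 190 = 190.0 in
P_cr = π²EI / L_e² = π² × 15800×10³ × 4.629 / 190.0² = 1.999×10^4 lb

P_cr ≈ 20.0 kip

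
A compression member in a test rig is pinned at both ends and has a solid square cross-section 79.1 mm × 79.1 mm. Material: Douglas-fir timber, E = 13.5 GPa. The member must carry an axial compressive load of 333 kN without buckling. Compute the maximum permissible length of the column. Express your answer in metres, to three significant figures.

L_max ≈ 1.14 m

I = a⁴/12 = 79.1⁴/12 = 3.262×10^6 mm⁴
I = 3.262×10^-6 m⁴
At the buckling limit P_cr = P = 3.330×10^5 N
From P_cr = π²EI/(K·L)²:  L = (1/K)·√(π²EI/P_cr) = (1/1)·√(π²×1.35×10^10×3.262×10^-6/3.330×10^5)
L = 1.14 m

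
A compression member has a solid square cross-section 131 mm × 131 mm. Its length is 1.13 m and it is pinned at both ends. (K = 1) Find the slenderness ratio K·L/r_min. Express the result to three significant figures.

λ ≈ 29.9

I = a⁴/12 = 131⁴/12 = 2.454×10^7 mm⁴
A = 1.716×10^4 mm²;  r_min = √(I/A) = √(2.454×10^7/1.716×10^4) = 37.82 mm
L_e = K·L = 1 × 1.13 m = 1.130 m = 1130.0 mm
λ = L_e / r_min = 1130.0 / 37.82 = 29.9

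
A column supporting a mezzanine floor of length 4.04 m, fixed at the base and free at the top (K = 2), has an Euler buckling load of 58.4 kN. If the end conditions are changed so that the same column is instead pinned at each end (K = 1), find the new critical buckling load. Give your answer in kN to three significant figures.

P_cr ∝ 1/K², so P_cr,new = P_cr,old × (K_old/K_new)² = 58.4 × (2/1)²
= 58.4 × 4.000 = 234 kN

P_cr ≈ 234 kN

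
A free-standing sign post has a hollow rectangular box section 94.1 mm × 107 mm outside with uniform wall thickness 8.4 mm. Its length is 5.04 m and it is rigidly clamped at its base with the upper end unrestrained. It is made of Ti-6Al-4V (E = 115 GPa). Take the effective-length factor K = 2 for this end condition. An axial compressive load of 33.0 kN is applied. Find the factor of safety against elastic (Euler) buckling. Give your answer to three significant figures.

Inner dimensions: h_i = 107 − 2×8.4 = 90.20 mm, b_i = 94.1 − 2×8.4 = 77.30 mm
Weak-axis I_min = (h_o·b_o³ − h_i·b_i³)/12 with b_o = 94.1, b_i = 77.30 mm (shorter outer/inner sides).
I_min = (107×94.1³ − 90.20×77.30³)/12 = 3.958×10^6 mm⁴
I = 3.958×10^6 mm⁴ = 3.958×10^-6 m⁴
Effective length L_e = K·L = 2 × 5.04 = 10.08 m
P_cr = π²EI / L_e² = π² × 115×10⁹ × 3.958×10^-6 / 10.08² = 4.421×10^4 N
Factor of safety n = P_cr / P = 44.211 / 33.0 = 1.34

n ≈ 1.34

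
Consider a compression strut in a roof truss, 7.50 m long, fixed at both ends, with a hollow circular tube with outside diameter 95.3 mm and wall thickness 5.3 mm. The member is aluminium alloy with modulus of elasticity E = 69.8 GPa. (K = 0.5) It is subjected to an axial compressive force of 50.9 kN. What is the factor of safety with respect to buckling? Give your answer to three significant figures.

n ≈ 1.47

Inner diameter d_i = 95.3 − 2×5.3 = 84.70 mm
I = π(d_o⁴ − d_i⁴)/64 = π(95.3⁴ − 84.70⁴)/64 = 1.523×10^6 mm⁴
I = 1.523×10^6 mm⁴ = 1.523×10^-6 m⁴
Effective length L_e = K·L = 0.5 × 7.50 = 3.750 m
P_cr = π²EI / L_e² = π² × 69.8×10⁹ × 1.523×10^-6 / 3.750² = 7.459×10^4 N
Factor of safety n = P_cr / P = 74.586 / 50.9 = 1.47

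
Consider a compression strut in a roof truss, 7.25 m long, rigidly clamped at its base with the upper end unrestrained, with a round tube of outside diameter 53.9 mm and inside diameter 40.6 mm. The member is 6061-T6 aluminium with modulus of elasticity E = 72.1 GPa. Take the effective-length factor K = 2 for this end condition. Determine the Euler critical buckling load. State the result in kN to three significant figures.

d_o = 53.9 mm, d_i = 40.6 mm
I = π(d_o⁴ − d_i⁴)/64 = π(53.9⁴ − 40.60⁴)/64 = 2.809×10^5 mm⁴
I = 2.809×10^5 mm⁴ = 2.809×10^-7 m⁴
Effective length L_e = K·L = 2 × 7.25 = 14.50 m
P_cr = π²EI / L_e² = π² × 72.1×10⁹ × 2.809×10^-7 / 14.50² = 950.8 N

P_cr ≈ 0.951 kN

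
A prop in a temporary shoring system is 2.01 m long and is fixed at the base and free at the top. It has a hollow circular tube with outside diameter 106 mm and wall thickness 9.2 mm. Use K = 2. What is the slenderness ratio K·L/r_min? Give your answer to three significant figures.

Inner diameter d_i = 106 − 2×9.2 = 87.60 mm
I = π(d_o⁴ − d_i⁴)/64 = π(106⁴ − 87.60⁴)/64 = 3.307×10^6 mm⁴
A = 2.798×10^3 mm²;  r_min = √(I/A) = √(3.307×10^6/2.798×10^3) = 34.38 mm
L_e = K·L = 2 × 2.01 m = 4.020 m = 4020.0 mm
λ = L_e / r_min = 4020.0 / 34.38 = 117

λ ≈ 117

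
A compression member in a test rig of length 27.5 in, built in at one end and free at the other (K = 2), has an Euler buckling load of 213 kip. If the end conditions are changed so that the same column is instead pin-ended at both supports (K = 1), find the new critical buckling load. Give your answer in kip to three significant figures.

P_cr ≈ 852 kip

P_cr ∝ 1/K², so P_cr,new = P_cr,old × (K_old/K_new)² = 213 × (2/1)²
= 213 × 4.000 = 852 kip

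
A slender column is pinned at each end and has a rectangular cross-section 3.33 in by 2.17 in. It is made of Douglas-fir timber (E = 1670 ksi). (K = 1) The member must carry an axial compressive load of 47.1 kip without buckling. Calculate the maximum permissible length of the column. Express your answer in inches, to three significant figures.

L_max ≈ 31.5 in

Buckling occurs about the weak axis: I_min = h·b³/12 with b = 2.17 in (the shorter side).
I_min = 3.33×2.17³/12 = 2.836 in⁴
At the buckling limit P_cr = P = 4.710×10^4 lb
From P_cr = π²EI/(K·L)²:  L = (1/K)·√(π²EI/P_cr) = (1/1)·√(π²×1.67×10^6×2.836/4.710×10^4)
L = 31.5 in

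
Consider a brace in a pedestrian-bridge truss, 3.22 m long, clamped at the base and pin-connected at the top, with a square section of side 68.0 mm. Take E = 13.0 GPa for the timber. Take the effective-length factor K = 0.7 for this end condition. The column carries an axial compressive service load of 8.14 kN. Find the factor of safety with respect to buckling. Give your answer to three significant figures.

n ≈ 5.53

I = a⁴/12 = 68.0⁴/12 = 1.782×10^6 mm⁴
I = 1.782×10^6 mm⁴ = 1.782×10^-6 m⁴
Effective length L_e = K·L = 0.7 × 3.22 = 2.254 m
P_cr = π²EI / L_e² = π² × 13.0×10⁹ × 1.782×10^-6 / 2.254² = 4.500×10^4 N
Factor of safety n = P_cr / P = 44.998 / 8.14 = 5.53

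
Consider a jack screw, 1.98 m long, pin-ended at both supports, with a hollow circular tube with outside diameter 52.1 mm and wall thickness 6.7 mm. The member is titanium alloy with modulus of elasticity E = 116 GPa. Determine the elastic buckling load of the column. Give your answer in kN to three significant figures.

P_cr ≈ 73.5 kN

Inner diameter d_i = 52.1 − 2×6.7 = 38.70 mm
I = π(d_o⁴ − d_i⁴)/64 = π(52.1⁴ − 38.70⁴)/64 = 2.516×10^5 mm⁴
I = 2.516×10^5 mm⁴ = 2.516×10^-7 m⁴
Effective length L_e = K·L = 1 × 1.98 = 1.980 m
P_cr = π²EI / L_e² = π² × 116×10⁹ × 2.516×10^-7 / 1.980² = 7.347×10^4 N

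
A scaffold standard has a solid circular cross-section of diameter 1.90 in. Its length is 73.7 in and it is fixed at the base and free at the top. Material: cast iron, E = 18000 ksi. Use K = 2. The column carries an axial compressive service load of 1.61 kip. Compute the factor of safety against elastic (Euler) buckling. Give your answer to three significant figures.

n ≈ 3.25

I = πd⁴/64 = π×1.90⁴/64 = 0.6397 in⁴
Effective length L_e = K·L = 2 × 73.7 = 147.4 in
P_cr = π²EI / L_e² = π² × 18000×10³ × 0.6397 / 147.4² = 5.231×10^3 lb
Factor of safety n = P_cr / P = 5.2307 / 1.61 = 3.25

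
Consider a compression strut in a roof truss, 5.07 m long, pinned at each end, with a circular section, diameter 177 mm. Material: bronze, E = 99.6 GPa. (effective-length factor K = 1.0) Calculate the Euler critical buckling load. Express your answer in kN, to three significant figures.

P_cr ≈ 1840 kN

I = πd⁴/64 = π×177⁴/64 = 4.818×10^7 mm⁴
I = 4.818×10^7 mm⁴ = 4.818×10^-5 m⁴
Effective length L_e = K·L = 1 × 5.07 = 5.070 m
P_cr = π²EI / L_e² = π² × 99.6×10⁹ × 4.818×10^-5 / 5.070² = 1.842×10^6 N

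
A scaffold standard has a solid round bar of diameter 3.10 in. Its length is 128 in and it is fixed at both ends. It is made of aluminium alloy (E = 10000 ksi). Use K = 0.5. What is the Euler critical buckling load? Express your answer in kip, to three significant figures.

P_cr ≈ 109 kip

I = πd⁴/64 = π×3.10⁴/64 = 4.533 in⁴
Effective length L_e = K·L = 0.5 × 128 = 64.00 in
P_cr = π²EI / L_e² = π² × 10000×10³ × 4.533 / 64.00² = 1.092×10^5 lb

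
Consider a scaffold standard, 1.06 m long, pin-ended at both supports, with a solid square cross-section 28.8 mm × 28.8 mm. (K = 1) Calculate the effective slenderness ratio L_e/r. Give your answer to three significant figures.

I = a⁴/12 = 28.8⁴/12 = 5.733×10^4 mm⁴
A = 829.4 mm²;  r_min = √(I/A) = √(5.733×10^4/829.4) = 8.314 mm
L_e = K·L = 1 × 1.06 m = 1.060 m = 1060.0 mm
λ = L_e / r_min = 1060.0 / 8.314 = 127

λ ≈ 127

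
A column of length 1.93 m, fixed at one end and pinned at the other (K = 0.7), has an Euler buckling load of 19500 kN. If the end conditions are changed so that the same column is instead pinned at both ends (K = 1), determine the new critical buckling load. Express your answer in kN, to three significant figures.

P_cr ∝ 1/K², so P_cr,new = P_cr,old × (K_old/K_new)² = 19500 × (0.7/1)²
= 19500 × 0.4900 = 9550 kN

P_cr ≈ 9550 kN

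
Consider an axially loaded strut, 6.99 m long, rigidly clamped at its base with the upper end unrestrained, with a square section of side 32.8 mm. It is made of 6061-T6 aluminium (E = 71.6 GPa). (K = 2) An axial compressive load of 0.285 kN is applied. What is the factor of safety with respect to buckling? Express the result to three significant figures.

I = a⁴/12 = 32.8⁴/12 = 9.645×10^4 mm⁴
I = 9.645×10^4 mm⁴ = 9.645×10^-8 m⁴
Effective length L_e = K·L = 2 × 6.99 = 13.98 m
P_cr = π²EI / L_e² = π² × 71.6×10⁹ × 9.645×10^-8 / 13.98² = 348.7 N
Factor of safety n = P_cr / P = 0.34875 / 0.285 = 1.22

n ≈ 1.22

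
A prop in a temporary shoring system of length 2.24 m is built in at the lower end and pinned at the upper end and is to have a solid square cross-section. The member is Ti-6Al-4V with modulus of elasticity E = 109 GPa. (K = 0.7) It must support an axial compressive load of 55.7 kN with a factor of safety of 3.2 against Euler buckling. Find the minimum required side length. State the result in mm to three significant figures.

Required P_cr = n·P = 3.2 × 55.7 = 178.2 kN
L_e = K·L = 0.7 × 2.24 = 1.568 m
Required I = P_cr·L_e²/(π²E) = 1.782×10^5 × 1.568² / (π² × 1.09×10^11) = 4.074×10^-7 m⁴
I_req = 4.074×10^5 mm⁴
Solid square: I = a⁴/12  ⇒  a = (12I)^(1/4) = (12×4.074×10^5)^(1/4) = 47.0 mm

a ≈ 47.0 mm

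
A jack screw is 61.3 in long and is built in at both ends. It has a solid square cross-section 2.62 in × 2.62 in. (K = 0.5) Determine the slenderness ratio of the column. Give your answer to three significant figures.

λ ≈ 40.5

For a square r = a/√12 = 2.62/√12 = 0.7563 in
L_e = K·L = 0.5 × 61.3 = 30.65 in
λ = L_e / r_min = 30.650 / 0.7563 = 40.5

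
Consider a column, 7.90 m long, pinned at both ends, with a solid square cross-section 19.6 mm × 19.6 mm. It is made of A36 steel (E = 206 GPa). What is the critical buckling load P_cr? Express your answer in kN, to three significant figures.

P_cr ≈ 0.401 kN

I = a⁴/12 = 19.6⁴/12 = 1.230×10^4 mm⁴
I = 1.230×10^4 mm⁴ = 1.230×10^-8 m⁴
Effective length L_e = K·L = 1 × 7.90 = 7.900 m
P_cr = π²EI / L_e² = π² × 206×10⁹ × 1.230×10^-8 / 7.900² = 400.6 N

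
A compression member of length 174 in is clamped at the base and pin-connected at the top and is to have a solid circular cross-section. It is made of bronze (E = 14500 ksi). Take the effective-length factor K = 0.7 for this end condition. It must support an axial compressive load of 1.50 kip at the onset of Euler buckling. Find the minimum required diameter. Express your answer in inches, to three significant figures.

L_e = K·L = 0.7 × 174 = 121.8 in
Required I = P_cr·L_e²/(π²E) = 1.500×10^3 × 121.8² / (π² × 1.45×10^7) = 0.1555 in⁴
Solid circle: I = πd⁴/64  ⇒  d = (64I/π)^(1/4) = (64×0.1555/π)^(1/4) = 1.33 in

d ≈ 1.33 in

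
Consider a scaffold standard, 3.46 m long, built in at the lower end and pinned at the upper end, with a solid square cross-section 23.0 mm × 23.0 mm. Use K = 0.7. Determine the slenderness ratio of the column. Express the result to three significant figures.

For a square r = a/√12 = 23.0/√12 = 6.640 mm
L_e = K·L = 0.7 × 3.46 m = 2.422 m = 2422.0 mm
λ = L_e / r_min = 2422.0 / 6.640 = 365

λ ≈ 365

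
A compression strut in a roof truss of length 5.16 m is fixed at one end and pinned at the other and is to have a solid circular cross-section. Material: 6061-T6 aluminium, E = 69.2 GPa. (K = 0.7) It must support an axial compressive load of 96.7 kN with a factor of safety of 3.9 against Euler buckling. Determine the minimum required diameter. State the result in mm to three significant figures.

d ≈ 110 mm

Required P_cr = n·P = 3.9 × 96.7 = 377.1 kN
L_e = K·L = 0.7 × 5.16 = 3.612 m
Required I = P_cr·L_e²/(π²E) = 3.771×10^5 × 3.612² / (π² × 6.92×10^10) = 7.204×10^-6 m⁴
I_req = 7.204×10^6 mm⁴
Solid circle: I = πd⁴/64  ⇒  d = (64I/π)^(1/4) = (64×7.204×10^6/π)^(1/4) = 110 mm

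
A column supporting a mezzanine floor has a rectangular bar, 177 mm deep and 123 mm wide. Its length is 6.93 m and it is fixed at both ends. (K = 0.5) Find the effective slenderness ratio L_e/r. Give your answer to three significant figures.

Buckling occurs about the weak axis: I_min = h·b³/12 with b = 123 mm (the shorter side).
I_min = 177×123³/12 = 2.745×10^7 mm⁴
A = 2.177×10^4 mm²;  r_min = √(I/A) = √(2.745×10^7/2.177×10^4) = 35.51 mm
L_e = K·L = 0.5 × 6.93 m = 3.465 m = 3465.0 mm
λ = L_e / r_min = 3465.0 / 35.51 = 97.6

λ ≈ 97.6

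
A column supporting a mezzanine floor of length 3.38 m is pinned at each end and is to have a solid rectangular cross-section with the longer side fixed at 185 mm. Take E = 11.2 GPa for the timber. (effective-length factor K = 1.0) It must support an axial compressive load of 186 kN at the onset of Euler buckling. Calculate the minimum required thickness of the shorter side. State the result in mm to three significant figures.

L_e = K·L = 1 × 3.38 = 3.380 m
Required I = P_cr·L_e²/(π²E) = 1.860×10^5 × 3.380² / (π² × 1.12×10^10) = 1.922×10^-5 m⁴
I_req = 1.922×10^7 mm⁴
Rectangle, weak axis: I_min = h·b³/12 with h = 185 mm fixed  ⇒  b = (12I/h)^(1/3) = 108 mm

b ≈ 108 mm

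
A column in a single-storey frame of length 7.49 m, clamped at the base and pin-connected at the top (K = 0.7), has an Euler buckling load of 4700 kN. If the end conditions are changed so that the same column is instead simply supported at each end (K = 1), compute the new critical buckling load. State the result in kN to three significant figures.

P_cr ≈ 2300 kN

P_cr ∝ 1/K², so P_cr,new = P_cr,old × (K_old/K_new)² = 4700 × (0.7/1)²
= 4700 × 0.4900 = 2300 kN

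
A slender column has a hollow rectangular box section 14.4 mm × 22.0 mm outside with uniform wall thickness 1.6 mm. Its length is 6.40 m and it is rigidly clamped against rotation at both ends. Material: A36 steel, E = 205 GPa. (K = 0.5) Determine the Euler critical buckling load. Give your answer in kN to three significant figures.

P_cr ≈ 0.647 kN

Inner dimensions: h_i = 22.0 − 2×1.6 = 18.80 mm, b_i = 14.4 − 2×1.6 = 11.20 mm
Weak-axis I_min = (h_o·b_o³ − h_i·b_i³)/12 with b_o = 14.4, b_i = 11.20 mm (shorter outer/inner sides).
I_min = (22.0×14.4³ − 18.80×11.20³)/12 = 3.273×10^3 mm⁴
I = 3.273×10^3 mm⁴ = 3.273×10^-9 m⁴
Effective length L_e = K·L = 0.5 × 6.40 = 3.200 m
P_cr = π²EI / L_e² = π² × 205×10⁹ × 3.273×10^-9 / 3.200² = 646.7 N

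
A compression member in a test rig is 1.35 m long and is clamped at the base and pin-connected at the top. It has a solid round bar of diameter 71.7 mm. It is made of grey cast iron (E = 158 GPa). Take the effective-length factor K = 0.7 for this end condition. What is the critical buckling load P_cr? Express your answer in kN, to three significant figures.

I = πd⁴/64 = π×71.7⁴/64 = 1.297×10^6 mm⁴
I = 1.297×10^6 mm⁴ = 1.297×10^-6 m⁴
Effective length L_e = K·L = 0.7 × 1.35 = 0.9450 m
P_cr = π²EI / L_e² = π² × 158×10⁹ × 1.297×10^-6 / 0.9450² = 2.265×10^6 N

P_cr ≈ 2270 kN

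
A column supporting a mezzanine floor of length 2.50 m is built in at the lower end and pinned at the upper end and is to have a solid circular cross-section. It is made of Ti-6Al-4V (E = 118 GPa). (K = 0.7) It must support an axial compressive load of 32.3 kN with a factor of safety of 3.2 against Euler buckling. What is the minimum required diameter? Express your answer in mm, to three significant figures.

Required P_cr = n·P = 3.2 × 32.3 = 103.4 kN
L_e = K·L = 0.7 × 2.50 = 1.750 m
Required I = P_cr·L_e²/(π²E) = 1.034×10^5 × 1.750² / (π² × 1.18×10^11) = 2.718×10^-7 m⁴
I_req = 2.718×10^5 mm⁴
Solid circle: I = πd⁴/64  ⇒  d = (64I/π)^(1/4) = (64×2.718×10^5/π)^(1/4) = 48.5 mm

d ≈ 48.5 mm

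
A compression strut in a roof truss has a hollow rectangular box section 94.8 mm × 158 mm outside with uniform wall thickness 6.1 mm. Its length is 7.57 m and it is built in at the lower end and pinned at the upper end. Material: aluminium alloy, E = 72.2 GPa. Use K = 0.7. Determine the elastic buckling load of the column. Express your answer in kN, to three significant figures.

P_cr ≈ 111 kN

Inner dimensions: h_i = 158 − 2×6.1 = 145.8 mm, b_i = 94.8 − 2×6.1 = 82.60 mm
Weak-axis I_min = (h_o·b_o³ − h_i·b_i³)/12 with b_o = 94.8, b_i = 82.60 mm (shorter outer/inner sides).
I_min = (158×94.8³ − 145.8×82.60³)/12 = 4.370×10^6 mm⁴
I = 4.370×10^6 mm⁴ = 4.370×10^-6 m⁴
Effective length L_e = K·L = 0.7 × 7.57 = 5.299 m
P_cr = π²EI / L_e² = π² × 72.2×10⁹ × 4.370×10^-6 / 5.299² = 1.109×10^5 N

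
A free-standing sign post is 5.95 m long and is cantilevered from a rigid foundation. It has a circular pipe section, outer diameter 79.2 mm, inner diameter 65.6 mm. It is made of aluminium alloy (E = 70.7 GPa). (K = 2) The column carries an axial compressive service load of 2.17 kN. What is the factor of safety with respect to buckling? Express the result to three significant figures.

n ≈ 2.32

d_o = 79.2 mm, d_i = 65.6 mm
I = π(d_o⁴ − d_i⁴)/64 = π(79.2⁴ − 65.60⁴)/64 = 1.022×10^6 mm⁴
I = 1.022×10^6 mm⁴ = 1.022×10^-6 m⁴
Effective length L_e = K·L = 2 × 5.95 = 11.90 m
P_cr = π²EI / L_e² = π² × 70.7×10⁹ × 1.022×10^-6 / 11.90² = 5.038×10^3 N
Factor of safety n = P_cr / P = 5.0376 / 2.17 = 2.32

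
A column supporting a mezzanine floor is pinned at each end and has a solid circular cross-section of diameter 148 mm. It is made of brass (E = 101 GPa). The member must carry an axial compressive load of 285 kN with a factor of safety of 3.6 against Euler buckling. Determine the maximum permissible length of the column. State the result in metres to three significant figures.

L_max ≈ 4.78 m

I = πd⁴/64 = π×148⁴/64 = 2.355×10^7 mm⁴
I = 2.355×10^-5 m⁴
Required critical load P_cr = n·P = 3.6 × 285 = 1026 kN = 1.026×10^6 N
From P_cr = π²EI/(K·L)²:  L = (1/K)·√(π²EI/P_cr) = (1/1)·√(π²×1.01×10^11×2.355×10^-5/1.026×10^6)
L = 4.78 m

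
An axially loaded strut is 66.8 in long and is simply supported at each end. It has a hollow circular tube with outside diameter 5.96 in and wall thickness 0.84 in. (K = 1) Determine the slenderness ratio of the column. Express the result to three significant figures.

Inner diameter d_i = 5.96 − 2×0.84 = 4.280 in
I = π(d_o⁴ − d_i⁴)/64 = π(5.96⁴ − 4.280⁴)/64 = 45.47 in⁴
A = 13.51 in²;  r_min = √(I/A) = √(45.47/13.51) = 1.834 in
L_e = K·L = 1 × 66.8 = 66.80 in
λ = L_e / r_min = 66.800 / 1.834 = 36.4

λ ≈ 36.4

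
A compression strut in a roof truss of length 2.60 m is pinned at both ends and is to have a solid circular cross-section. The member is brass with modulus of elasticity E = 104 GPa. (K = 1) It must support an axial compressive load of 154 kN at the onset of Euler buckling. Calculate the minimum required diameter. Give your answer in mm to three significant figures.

d ≈ 67.4 mm

L_e = K·L = 1 × 2.60 = 2.600 m
Required I = P_cr·L_e²/(π²E) = 1.540×10^5 × 2.600² / (π² × 1.04×10^11) = 1.014×10^-6 m⁴
I_req = 1.014×10^6 mm⁴
Solid circle: I = πd⁴/64  ⇒  d = (64I/π)^(1/4) = (64×1.014×10^6/π)^(1/4) = 67.4 mm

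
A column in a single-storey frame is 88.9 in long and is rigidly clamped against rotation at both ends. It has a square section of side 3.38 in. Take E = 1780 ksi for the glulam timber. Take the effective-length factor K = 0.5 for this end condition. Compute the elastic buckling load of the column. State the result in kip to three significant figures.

I = a⁴/12 = 3.38⁴/12 = 10.88 in⁴
Effective length L_e = K·L = 0.5 × 88.9 = 44.45 in
P_cr = π²EI / L_e² = π² × 1780×10³ × 10.88 / 44.45² = 9.671×10^4 lb

P_cr ≈ 96.7 kip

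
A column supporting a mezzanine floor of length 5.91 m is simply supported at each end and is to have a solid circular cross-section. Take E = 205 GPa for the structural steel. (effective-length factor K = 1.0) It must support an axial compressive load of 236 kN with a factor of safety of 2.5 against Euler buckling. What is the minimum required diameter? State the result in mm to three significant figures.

Required P_cr = n·P = 2.5 × 236 = 590.0 kN
L_e = K·L = 1 × 5.91 = 5.910 m
Required I = P_cr·L_e²/(π²E) = 5.900×10^5 × 5.910² / (π² × 2.05×10^11) = 1.019×10^-5 m⁴
I_req = 1.019×10^7 mm⁴
Solid circle: I = πd⁴/64  ⇒  d = (64I/π)^(1/4) = (64×1.019×10^7/π)^(1/4) = 120 mm

d ≈ 120 mm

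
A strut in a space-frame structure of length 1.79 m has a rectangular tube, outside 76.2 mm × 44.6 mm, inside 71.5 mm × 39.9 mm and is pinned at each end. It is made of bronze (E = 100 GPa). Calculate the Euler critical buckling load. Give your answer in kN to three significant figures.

P_cr ≈ 56.9 kN

Weak-axis I_min = (h_o·b_o³ − h_i·b_i³)/12 with b_o = 44.6, b_i = 39.90 mm (shorter outer/inner sides).
I_min = (76.2×44.6³ − 71.50×39.90³)/12 = 1.849×10^5 mm⁴
I = 1.849×10^5 mm⁴ = 1.849×10^-7 m⁴
Effective length L_e = K·L = 1 × 1.79 = 1.790 m
P_cr = π²EI / L_e² = π² × 100×10⁹ × 1.849×10^-7 / 1.790² = 5.695×10^4 N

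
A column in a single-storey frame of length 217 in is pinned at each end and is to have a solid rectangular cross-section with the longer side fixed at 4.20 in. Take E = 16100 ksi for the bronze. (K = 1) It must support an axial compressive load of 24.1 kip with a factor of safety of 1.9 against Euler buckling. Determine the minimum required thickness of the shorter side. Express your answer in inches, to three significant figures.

b ≈ 3.38 in

Required P_cr = n·P = 1.9 × 24.1 = 45.79 kip
L_e = K·L = 1 × 217 = 217.0 in
Required I = P_cr·L_e²/(π²E) = 4.579×10^4 × 217.0² / (π² × 1.61×10^7) = 13.57 in⁴
Rectangle, weak axis: I_min = h·b³/12 with h = 4.20 in fixed  ⇒  b = (12I/h)^(1/3) = 3.38 in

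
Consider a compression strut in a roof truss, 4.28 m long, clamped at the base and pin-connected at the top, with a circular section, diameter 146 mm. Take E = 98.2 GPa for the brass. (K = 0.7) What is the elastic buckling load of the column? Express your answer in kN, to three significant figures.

I = πd⁴/64 = π×146⁴/64 = 2.230×10^7 mm⁴
I = 2.230×10^7 mm⁴ = 2.230×10^-5 m⁴
Effective length L_e = K·L = 0.7 × 4.28 = 2.996 m
P_cr = π²EI / L_e² = π² × 98.2×10⁹ × 2.230×10^-5 / 2.996² = 2.408×10^6 N

P_cr ≈ 2410 kN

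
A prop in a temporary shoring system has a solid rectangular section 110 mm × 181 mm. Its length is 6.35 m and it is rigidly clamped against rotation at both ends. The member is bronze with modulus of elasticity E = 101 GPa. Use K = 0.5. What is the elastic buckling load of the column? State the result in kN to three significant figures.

P_cr ≈ 1990 kN

Buckling occurs about the weak axis: I_min = h·b³/12 with b = 110 mm (the shorter side).
I_min = 181×110³/12 = 2.008×10^7 mm⁴
I = 2.008×10^7 mm⁴ = 2.008×10^-5 m⁴
Effective length L_e = K·L = 0.5 × 6.35 = 3.175 m
P_cr = π²EI / L_e² = π² × 101×10⁹ × 2.008×10^-5 / 3.175² = 1.985×10^6 N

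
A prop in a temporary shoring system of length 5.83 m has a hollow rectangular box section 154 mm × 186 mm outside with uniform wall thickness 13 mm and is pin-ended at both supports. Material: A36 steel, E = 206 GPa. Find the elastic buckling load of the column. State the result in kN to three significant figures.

Inner dimensions: h_i = 186 − 2×13 = 160.0 mm, b_i = 154 − 2×13 = 128.0 mm
Weak-axis I_min = (h_o·b_o³ − h_i·b_i³)/12 with b_o = 154, b_i = 128.0 mm (shorter outer/inner sides).
I_min = (186×154³ − 160.0×128.0³)/12 = 2.865×10^7 mm⁴
I = 2.865×10^7 mm⁴ = 2.865×10^-5 m⁴
Effective length L_e = K·L = 1 × 5.83 = 5.830 m
P_cr = π²EI / L_e² = π² × 206×10⁹ × 2.865×10^-5 / 5.830² = 1.714×10^6 N

P_cr ≈ 1710 kN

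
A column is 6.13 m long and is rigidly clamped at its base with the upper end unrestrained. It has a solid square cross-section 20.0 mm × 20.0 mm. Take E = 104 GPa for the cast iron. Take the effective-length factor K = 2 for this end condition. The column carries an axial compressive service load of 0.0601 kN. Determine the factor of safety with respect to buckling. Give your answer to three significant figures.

I = a⁴/12 = 20.0⁴/12 = 1.333×10^4 mm⁴
I = 1.333×10^4 mm⁴ = 1.333×10^-8 m⁴
Effective length L_e = K·L = 2 × 6.13 = 12.26 m
P_cr = π²EI / L_e² = π² × 104×10⁹ × 1.333×10^-8 / 12.26² = 91.05 N
Factor of safety n = P_cr / P = 0.091052 / 0.0601 = 1.52

n ≈ 1.52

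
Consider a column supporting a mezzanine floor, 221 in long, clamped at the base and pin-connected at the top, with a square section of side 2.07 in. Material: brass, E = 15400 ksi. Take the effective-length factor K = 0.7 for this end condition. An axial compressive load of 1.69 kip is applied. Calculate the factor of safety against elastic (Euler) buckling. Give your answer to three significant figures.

n ≈ 5.75

I = a⁴/12 = 2.07⁴/12 = 1.530 in⁴
Effective length L_e = K·L = 0.7 × 221 = 154.7 in
P_cr = π²EI / L_e² = π² × 15400×10³ × 1.530 / 154.7² = 9.717×10^3 lb
Factor of safety n = P_cr / P = 9.7172 / 1.69 = 5.75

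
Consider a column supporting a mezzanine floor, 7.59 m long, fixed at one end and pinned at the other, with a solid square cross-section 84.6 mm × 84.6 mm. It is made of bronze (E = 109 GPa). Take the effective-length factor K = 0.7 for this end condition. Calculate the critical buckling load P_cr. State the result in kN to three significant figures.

P_cr ≈ 163 kN

I = a⁴/12 = 84.6⁴/12 = 4.269×10^6 mm⁴
I = 4.269×10^6 mm⁴ = 4.269×10^-6 m⁴
Effective length L_e = K·L = 0.7 × 7.59 = 5.313 m
P_cr = π²EI / L_e² = π² × 109×10⁹ × 4.269×10^-6 / 5.313² = 1.627×10^5 N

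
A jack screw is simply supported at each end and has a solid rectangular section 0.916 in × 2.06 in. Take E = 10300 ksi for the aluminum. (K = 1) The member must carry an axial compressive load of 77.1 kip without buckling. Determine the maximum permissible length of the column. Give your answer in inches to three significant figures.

L_max ≈ 13.2 in

Buckling occurs about the weak axis: I_min = h·b³/12 with b = 0.916 in (the shorter side).
I_min = 2.06×0.916³/12 = 0.1319 in⁴
At the buckling limit P_cr = P = 7.710×10^4 lb
From P_cr = π²EI/(K·L)²:  L = (1/K)·√(π²EI/P_cr) = (1/1)·√(π²×1.03×10^7×0.1319/7.710×10^4)
L = 13.2 in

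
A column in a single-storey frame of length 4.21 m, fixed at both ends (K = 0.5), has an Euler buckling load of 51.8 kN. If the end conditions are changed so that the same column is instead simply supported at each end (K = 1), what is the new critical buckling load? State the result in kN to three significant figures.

P_cr ∝ 1/K², so P_cr,new = P_cr,old × (K_old/K_new)² = 51.8 × (0.5/1)²
= 51.8 × 0.2500 = 13.0 kN

P_cr ≈ 13.0 kN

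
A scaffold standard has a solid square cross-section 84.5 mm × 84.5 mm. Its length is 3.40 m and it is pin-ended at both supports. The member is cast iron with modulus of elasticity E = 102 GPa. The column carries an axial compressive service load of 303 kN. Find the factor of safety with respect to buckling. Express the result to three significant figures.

n ≈ 1.22

I = a⁴/12 = 84.5⁴/12 = 4.249×10^6 mm⁴
I = 4.249×10^6 mm⁴ = 4.249×10^-6 m⁴
Effective length L_e = K·L = 1 × 3.40 = 3.400 m
P_cr = π²EI / L_e² = π² × 102×10⁹ × 4.249×10^-6 / 3.400² = 3.700×10^5 N
Factor of safety n = P_cr / P = 369.99 / 303 = 1.22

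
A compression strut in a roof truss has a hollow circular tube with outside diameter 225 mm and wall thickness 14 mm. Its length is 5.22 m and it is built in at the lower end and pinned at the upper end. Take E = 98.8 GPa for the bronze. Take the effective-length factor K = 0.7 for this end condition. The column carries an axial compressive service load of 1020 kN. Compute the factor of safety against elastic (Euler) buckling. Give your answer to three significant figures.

n ≈ 3.71

Inner diameter d_i = 225 − 2×14 = 197.0 mm
I = π(d_o⁴ − d_i⁴)/64 = π(225⁴ − 197.0⁴)/64 = 5.187×10^7 mm⁴
I = 5.187×10^7 mm⁴ = 5.187×10^-5 m⁴
Effective length L_e = K·L = 0.7 × 5.22 = 3.654 m
P_cr = π²EI / L_e² = π² × 98.8×10⁹ × 5.187×10^-5 / 3.654² = 3.788×10^6 N
Factor of safety n = P_cr / P = 3788.5 / 1020 = 3.71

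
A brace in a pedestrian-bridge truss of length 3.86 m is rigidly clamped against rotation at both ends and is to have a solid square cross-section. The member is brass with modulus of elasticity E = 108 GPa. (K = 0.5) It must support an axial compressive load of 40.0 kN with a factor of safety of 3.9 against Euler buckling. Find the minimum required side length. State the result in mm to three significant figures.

a ≈ 50.6 mm

Required P_cr = n·P = 3.9 × 40.0 = 156.0 kN
L_e = K·L = 0.5 × 3.86 = 1.930 m
Required I = P_cr·L_e²/(π²E) = 1.560×10^5 × 1.930² / (π² × 1.08×10^11) = 5.451×10^-7 m⁴
I_req = 5.451×10^5 mm⁴
Solid square: I = a⁴/12  ⇒  a = (12I)^(1/4) = (12×5.451×10^5)^(1/4) = 50.6 mm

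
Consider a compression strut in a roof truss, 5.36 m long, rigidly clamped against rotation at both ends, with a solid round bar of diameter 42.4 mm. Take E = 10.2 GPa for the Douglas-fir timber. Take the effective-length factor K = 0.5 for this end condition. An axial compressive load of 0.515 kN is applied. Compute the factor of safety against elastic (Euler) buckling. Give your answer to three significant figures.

n ≈ 4.32

I = πd⁴/64 = π×42.4⁴/64 = 1.586×10^5 mm⁴
I = 1.586×10^5 mm⁴ = 1.586×10^-7 m⁴
Effective length L_e = K·L = 0.5 × 5.36 = 2.680 m
P_cr = π²EI / L_e² = π² × 10.2×10⁹ × 1.586×10^-7 / 2.680² = 2.224×10^3 N
Factor of safety n = P_cr / P = 2.2236 / 0.515 = 4.32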